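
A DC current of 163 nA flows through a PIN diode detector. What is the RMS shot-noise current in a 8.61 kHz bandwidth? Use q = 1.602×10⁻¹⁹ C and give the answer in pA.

I_n = √(2qI·B)
2qI·B = 2 × 1.602×10⁻¹⁹ × 1.63×10⁻⁷ × 8.61×10³ = 4.50×10⁻²² A²
I_n = √(4.50×10⁻²²) = 2.12×10⁻¹¹ A = 21.2 pA

21.2 pA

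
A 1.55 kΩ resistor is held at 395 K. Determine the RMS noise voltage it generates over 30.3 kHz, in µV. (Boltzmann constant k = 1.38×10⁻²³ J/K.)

V_n = √(4kTRB)
4kTRB = 4 × 1.38×10⁻²³ × 395 × 1.55×10³ × 3.03×10⁴ = 1.02×10⁻¹² V²
V_n = √(1.02×10⁻¹²) = 1.01×10⁻⁶ V = 1.01 µV

1.01 µV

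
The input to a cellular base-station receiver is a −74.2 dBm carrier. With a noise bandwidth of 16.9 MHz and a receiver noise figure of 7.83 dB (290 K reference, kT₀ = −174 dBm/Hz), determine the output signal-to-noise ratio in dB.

19.7 dB

Noise floor: N = −174 + 10 log₁₀(B) + NF
10 log₁₀(1.69×10⁷) = 72.28 dB
N = −174 + 72.28 + 7.83 = −93.89 dBm
SNR = P_sig − N = −74.2 − (−93.89) = 19.69 dB → 19.7 dB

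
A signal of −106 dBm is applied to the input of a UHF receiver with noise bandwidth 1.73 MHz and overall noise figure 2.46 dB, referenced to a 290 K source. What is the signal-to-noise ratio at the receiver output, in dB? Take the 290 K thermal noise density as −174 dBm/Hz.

Noise floor: N = −174 + 10 log₁₀(B) + NF
10 log₁₀(1.73×10⁶) = 62.38 dB
N = −174 + 62.38 + 2.46 = −109.16 dBm
SNR = P_sig − N = −106 − (−109.16) = 3.16 dB → 3.2 dB

3.2 dB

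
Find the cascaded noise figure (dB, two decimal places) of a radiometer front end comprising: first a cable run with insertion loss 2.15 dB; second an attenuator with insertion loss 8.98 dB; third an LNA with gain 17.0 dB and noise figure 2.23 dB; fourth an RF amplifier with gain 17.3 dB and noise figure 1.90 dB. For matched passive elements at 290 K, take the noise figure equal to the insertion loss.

13.39 dB

Convert to linear (a loss of L dB is a gain of −L dB): F_i = 10^(NF_i/10), G_i = 10^(G_i,dB/10)
  Stage 1: F_1 = 10^(2.15/10) = 1.641, G_1 = 10^(−2.15/10) = 0.6095
  Stage 2: F_2 = 10^(8.98/10) = 7.907, G_2 = 10^(−8.98/10) = 0.1265
  Stage 3: F_3 = 10^(2.23/10) = 1.671, G_3 = 10^(17.0/10) = 50.12
  Stage 4: F_4 = 10^(1.90/10) = 1.549, G_4 = 10^(17.3/10) = 53.70
Friis cascade:
  F = 1.641 + (7.907 − 1)/0.6095 + (1.671 − 1)/0.07709 + (1.549 − 1)/3.864 = 21.82
NF = 10 log₁₀(21.82) = 13.39 dB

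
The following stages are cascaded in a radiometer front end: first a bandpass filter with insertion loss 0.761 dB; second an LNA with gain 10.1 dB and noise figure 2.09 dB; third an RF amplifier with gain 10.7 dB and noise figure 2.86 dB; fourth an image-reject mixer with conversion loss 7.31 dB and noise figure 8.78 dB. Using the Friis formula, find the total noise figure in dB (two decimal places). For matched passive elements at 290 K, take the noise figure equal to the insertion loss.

3.23 dB

Convert to linear (a loss of L dB is a gain of −L dB): F_i = 10^(NF_i/10), G_i = 10^(G_i,dB/10)
  Stage 1: F_1 = 10^(0.761/10) = 1.192, G_1 = 10^(−0.761/10) = 0.8393
  Stage 2: F_2 = 10^(2.09/10) = 1.618, G_2 = 10^(10.1/10) = 10.23
  Stage 3: F_3 = 10^(2.86/10) = 1.932, G_3 = 10^(10.7/10) = 11.75
  Stage 4: F_4 = 10^(8.78/10) = 7.551, G_4 = 10^(−7.31/10) = 0.1858
Friis cascade:
  F = 1.192 + (1.618 − 1)/0.8393 + (1.932 − 1)/8.588 + (7.551 − 1)/100.9 = 2.101
NF = 10 log₁₀(2.101) = 3.23 dB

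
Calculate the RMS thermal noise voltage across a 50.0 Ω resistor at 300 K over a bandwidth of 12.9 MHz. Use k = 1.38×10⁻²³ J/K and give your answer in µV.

V_n = √(4kTRB)
4kTRB = 4 × 1.38×10⁻²³ × 300 × 5.00×10¹ × 1.29×10⁷ = 1.07×10⁻¹¹ V²
V_n = √(1.07×10⁻¹¹) = 3.27×10⁻⁶ V = 3.27 µV

3.27 µV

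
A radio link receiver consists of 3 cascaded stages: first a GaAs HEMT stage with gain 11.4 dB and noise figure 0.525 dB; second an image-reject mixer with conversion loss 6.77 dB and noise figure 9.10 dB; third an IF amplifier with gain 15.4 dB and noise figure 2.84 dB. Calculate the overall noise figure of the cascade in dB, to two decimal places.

Convert to linear (a loss of L dB is a gain of −L dB): F_i = 10^(NF_i/10), G_i = 10^(G_i,dB/10)
  Stage 1: F_1 = 10^(0.525/10) = 1.128, G_1 = 10^(11.4/10) = 13.80
  Stage 2: F_2 = 10^(9.10/10) = 8.128, G_2 = 10^(−6.77/10) = 0.2104
  Stage 3: F_3 = 10^(2.84/10) = 1.923, G_3 = 10^(15.4/10) = 34.67
Friis cascade:
  F = 1.128 + (8.128 − 1)/13.80 + (1.923 − 1)/2.904 = 1.963
NF = 10 log₁₀(1.963) = 2.93 dB

2.93 dB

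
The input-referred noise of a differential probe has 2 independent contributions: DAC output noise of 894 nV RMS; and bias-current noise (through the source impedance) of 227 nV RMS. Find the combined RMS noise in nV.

922 nV

Uncorrelated sources add in power (mean-square): V_tot = √(ΣV_i²)
V_tot = √[(8.94×10⁻⁷)² + (2.27×10⁻⁷)²] = 9.22×10⁻⁷ V = 922 nV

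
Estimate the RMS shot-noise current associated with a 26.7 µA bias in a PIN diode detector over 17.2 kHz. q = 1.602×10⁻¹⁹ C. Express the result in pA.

384 pA

I_n = √(2qI·B)
2qI·B = 2 × 1.602×10⁻¹⁹ × 2.67×10⁻⁵ × 1.72×10⁴ = 1.47×10⁻¹⁹ A²
I_n = √(1.47×10⁻¹⁹) = 3.84×10⁻¹⁰ A = 384 pA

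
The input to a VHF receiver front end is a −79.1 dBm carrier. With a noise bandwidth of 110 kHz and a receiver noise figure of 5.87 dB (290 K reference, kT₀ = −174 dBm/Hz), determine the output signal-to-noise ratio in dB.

38.6 dB

Noise floor: N = −174 + 10 log₁₀(B) + NF
10 log₁₀(1.10×10⁵) = 50.41 dB
N = −174 + 50.41 + 5.87 = −117.72 dBm
SNR = P_sig − N = −79.1 − (−117.72) = 38.62 dB → 38.6 dB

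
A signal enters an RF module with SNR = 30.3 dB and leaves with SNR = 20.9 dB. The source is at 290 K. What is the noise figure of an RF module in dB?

NF (dB) = SNR_in(dB) − SNR_out(dB) when the source is at T₀
NF = 30.3 − 20.9 = 9.4 dB

9.4 dB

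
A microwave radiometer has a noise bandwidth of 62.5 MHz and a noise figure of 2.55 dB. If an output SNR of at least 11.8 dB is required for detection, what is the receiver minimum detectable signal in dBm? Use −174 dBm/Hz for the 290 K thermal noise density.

−81.7 dBm

Sensitivity = −174 + 10 log₁₀(B) + NF + SNR_min
= −174 + 77.96 + 2.55 + 11.8
= −81.69 dBm → −81.7 dBm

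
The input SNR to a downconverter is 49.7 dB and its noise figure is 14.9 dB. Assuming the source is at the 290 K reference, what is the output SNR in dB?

34.8 dB

By definition F = SNR_in/SNR_out, so in dB: SNR_out = SNR_in − NF
SNR_out = 49.7 − 14.9 = 34.8 dB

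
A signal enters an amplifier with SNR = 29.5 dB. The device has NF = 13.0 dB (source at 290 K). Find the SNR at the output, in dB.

By definition F = SNR_in/SNR_out, so in dB: SNR_out = SNR_in − NF
SNR_out = 29.5 − 13.0 = 16.5 dB

16.5 dB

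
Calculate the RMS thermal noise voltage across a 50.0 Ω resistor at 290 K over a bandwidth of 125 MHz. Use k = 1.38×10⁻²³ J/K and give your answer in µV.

10.0 µV

V_n = √(4kTRB)
4kTRB = 4 × 1.38×10⁻²³ × 290 × 5.00×10¹ × 1.25×10⁸ = 1.00×10⁻¹⁰ V²
V_n = √(1.00×10⁻¹⁰) = 1.00×10⁻⁵ V = 10.0 µV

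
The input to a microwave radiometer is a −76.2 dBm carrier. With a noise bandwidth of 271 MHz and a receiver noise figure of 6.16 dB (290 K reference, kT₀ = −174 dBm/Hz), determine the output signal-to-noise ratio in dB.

Noise floor: N = −174 + 10 log₁₀(B) + NF
10 log₁₀(2.71×10⁸) = 84.33 dB
N = −174 + 84.33 + 6.16 = −83.51 dBm
SNR = P_sig − N = −76.2 − (−83.51) = 7.31 dB → 7.3 dB

7.3 dB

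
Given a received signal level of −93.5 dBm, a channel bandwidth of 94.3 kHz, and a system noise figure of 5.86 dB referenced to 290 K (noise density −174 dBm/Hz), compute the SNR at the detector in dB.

Noise floor: N = −174 + 10 log₁₀(B) + NF
10 log₁₀(9.43×10⁴) = 49.75 dB
N = −174 + 49.75 + 5.86 = −118.39 dBm
SNR = P_sig − N = −93.5 − (−118.39) = 24.89 dB → 24.9 dB

24.9 dB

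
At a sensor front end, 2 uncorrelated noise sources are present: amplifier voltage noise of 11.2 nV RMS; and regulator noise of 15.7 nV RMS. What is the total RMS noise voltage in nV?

19.3 nV

Uncorrelated sources add in power (mean-square): V_tot = √(ΣV_i²)
V_tot = √[(1.12×10⁻⁸)² + (1.57×10⁻⁸)²] = 1.93×10⁻⁸ V = 19.3 nV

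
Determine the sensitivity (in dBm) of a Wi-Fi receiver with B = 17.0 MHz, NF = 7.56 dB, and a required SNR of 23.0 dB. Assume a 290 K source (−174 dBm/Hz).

−71.1 dBm

Sensitivity = −174 + 10 log₁₀(B) + NF + SNR_min
= −174 + 72.3 + 7.56 + 23.0
= −71.14 dBm → −71.1 dBm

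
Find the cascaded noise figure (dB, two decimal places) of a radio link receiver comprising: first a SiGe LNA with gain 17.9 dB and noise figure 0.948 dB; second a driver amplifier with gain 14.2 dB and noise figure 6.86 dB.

1.16 dB

Convert to linear (a loss of L dB is a gain of −L dB): F_i = 10^(NF_i/10), G_i = 10^(G_i,dB/10)
  Stage 1: F_1 = 10^(0.948/10) = 1.244, G_1 = 10^(17.9/10) = 61.66
  Stage 2: F_2 = 10^(6.86/10) = 4.853, G_2 = 10^(14.2/10) = 26.30
Friis cascade:
  F = 1.244 + (4.853 − 1)/61.66 = 1.306
NF = 10 log₁₀(1.306) = 1.16 dB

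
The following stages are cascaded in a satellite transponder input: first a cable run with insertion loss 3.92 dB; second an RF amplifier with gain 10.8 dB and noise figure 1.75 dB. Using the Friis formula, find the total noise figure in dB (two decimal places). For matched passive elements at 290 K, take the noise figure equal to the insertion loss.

Convert to linear (a loss of L dB is a gain of −L dB): F_i = 10^(NF_i/10), G_i = 10^(G_i,dB/10)
  Stage 1: F_1 = 10^(3.92/10) = 2.466, G_1 = 10^(−3.92/10) = 0.4055
  Stage 2: F_2 = 10^(1.75/10) = 1.496, G_2 = 10^(10.8/10) = 12.02
Friis cascade:
  F = 2.466 + (1.496 − 1)/0.4055 = 3.690
NF = 10 log₁₀(3.690) = 5.67 dB

5.67 dB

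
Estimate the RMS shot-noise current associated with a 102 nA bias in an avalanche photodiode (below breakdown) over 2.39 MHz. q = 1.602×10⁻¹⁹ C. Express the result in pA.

I_n = √(2qI·B)
2qI·B = 2 × 1.602×10⁻¹⁹ × 1.02×10⁻⁷ × 2.39×10⁶ = 7.81×10⁻²⁰ A²
I_n = √(7.81×10⁻²⁰) = 2.79×10⁻¹⁰ A = 279 pA

279 pA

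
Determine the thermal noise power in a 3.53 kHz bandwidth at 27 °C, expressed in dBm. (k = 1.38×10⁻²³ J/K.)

−138.4 dBm

T = 27 °C + 273.15 = 300.15 K
P_n = kTB = 1.38×10⁻²³ × 300.15 × 3.53×10³ = 1.46×10⁻¹⁷ W
In dBm: 10 log₁₀(1.46×10⁻¹⁷ / 10⁻³) = −138.4 dBm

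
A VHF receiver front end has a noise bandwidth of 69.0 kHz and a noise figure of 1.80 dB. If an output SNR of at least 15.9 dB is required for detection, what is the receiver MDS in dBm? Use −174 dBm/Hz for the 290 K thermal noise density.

Sensitivity = −174 + 10 log₁₀(B) + NF + SNR_min
= −174 + 48.39 + 1.80 + 15.9
= −107.91 dBm → −107.9 dBm

−107.9 dBm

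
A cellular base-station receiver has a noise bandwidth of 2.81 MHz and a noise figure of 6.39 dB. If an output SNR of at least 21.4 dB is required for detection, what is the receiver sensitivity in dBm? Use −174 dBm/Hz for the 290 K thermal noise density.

−81.7 dBm

Sensitivity = −174 + 10 log₁₀(B) + NF + SNR_min
= −174 + 64.49 + 6.39 + 21.4
= −81.72 dBm → −81.7 dBm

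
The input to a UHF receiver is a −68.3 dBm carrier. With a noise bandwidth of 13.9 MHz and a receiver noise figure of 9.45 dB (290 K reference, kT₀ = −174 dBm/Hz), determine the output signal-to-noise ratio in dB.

24.8 dB

Noise floor: N = −174 + 10 log₁₀(B) + NF
10 log₁₀(1.39×10⁷) = 71.43 dB
N = −174 + 71.43 + 9.45 = −93.12 dBm
SNR = P_sig − N = −68.3 − (−93.12) = 24.82 dB → 24.8 dB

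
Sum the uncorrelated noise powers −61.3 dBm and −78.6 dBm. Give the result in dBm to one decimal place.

Convert to linear, add, convert back:
P₁ = 7.41×10⁻¹⁰ W, P₂ = 1.38×10⁻¹¹ W
P_tot = 7.55×10⁻¹⁰ W → 10 log₁₀(P_tot / 10⁻³) = −61.2 dBm

−61.2 dBm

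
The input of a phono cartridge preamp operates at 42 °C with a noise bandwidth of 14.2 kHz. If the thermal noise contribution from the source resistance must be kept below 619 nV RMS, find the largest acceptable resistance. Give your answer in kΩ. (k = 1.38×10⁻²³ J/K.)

1.55 kΩ

T = 42 °C + 273.15 = 315.15 K
Johnson–Nyquist: V_n = √(4kTRB) ⇒ R = V_n² / (4kTB)
4kTB = 4 × 1.38×10⁻²³ × 315.15 × 1.42×10⁴ = 2.47×10⁻¹⁶
R = (6.19×10⁻⁷)² / 2.47×10⁻¹⁶ = 1.55×10³ Ω = 1.55 kΩ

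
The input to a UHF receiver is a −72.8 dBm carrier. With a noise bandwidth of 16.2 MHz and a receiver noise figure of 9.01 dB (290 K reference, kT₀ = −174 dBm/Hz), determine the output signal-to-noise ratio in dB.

Noise floor: N = −174 + 10 log₁₀(B) + NF
10 log₁₀(1.62×10⁷) = 72.1 dB
N = −174 + 72.1 + 9.01 = −92.89 dBm
SNR = P_sig − N = −72.8 − (−92.89) = 20.09 dB → 20.1 dB

20.1 dB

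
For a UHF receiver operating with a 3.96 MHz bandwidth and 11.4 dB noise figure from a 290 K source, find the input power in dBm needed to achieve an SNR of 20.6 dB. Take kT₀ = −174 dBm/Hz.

Sensitivity = −174 + 10 log₁₀(B) + NF + SNR_min
= −174 + 65.98 + 11.4 + 20.6
= −76.02 dBm → −76.0 dBm

−76.0 dBm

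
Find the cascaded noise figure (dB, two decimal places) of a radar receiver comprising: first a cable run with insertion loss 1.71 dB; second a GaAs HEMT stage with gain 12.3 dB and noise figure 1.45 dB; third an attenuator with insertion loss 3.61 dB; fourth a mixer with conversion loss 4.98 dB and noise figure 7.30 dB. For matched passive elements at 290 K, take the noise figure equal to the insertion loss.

Convert to linear (a loss of L dB is a gain of −L dB): F_i = 10^(NF_i/10), G_i = 10^(G_i,dB/10)
  Stage 1: F_1 = 10^(1.71/10) = 1.483, G_1 = 10^(−1.71/10) = 0.6745
  Stage 2: F_2 = 10^(1.45/10) = 1.396, G_2 = 10^(12.3/10) = 16.98
  Stage 3: F_3 = 10^(3.61/10) = 2.296, G_3 = 10^(−3.61/10) = 0.4355
  Stage 4: F_4 = 10^(7.30/10) = 5.370, G_4 = 10^(−4.98/10) = 0.3177
Friis cascade:
  F = 1.483 + (1.396 − 1)/0.6745 + (2.296 − 1)/11.46 + (5.370 − 1)/4.989 = 3.059
NF = 10 log₁₀(3.059) = 4.86 dB

4.86 dB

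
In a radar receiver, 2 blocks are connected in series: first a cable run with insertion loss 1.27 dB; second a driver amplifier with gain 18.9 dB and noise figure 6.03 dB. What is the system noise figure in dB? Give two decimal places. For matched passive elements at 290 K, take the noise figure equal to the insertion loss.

7.30 dB

Convert to linear (a loss of L dB is a gain of −L dB): F_i = 10^(NF_i/10), G_i = 10^(G_i,dB/10)
  Stage 1: F_1 = 10^(1.27/10) = 1.340, G_1 = 10^(−1.27/10) = 0.7464
  Stage 2: F_2 = 10^(6.03/10) = 4.009, G_2 = 10^(18.9/10) = 77.62
Friis cascade:
  F = 1.340 + (4.009 − 1)/0.7464 = 5.370
NF = 10 log₁₀(5.370) = 7.30 dB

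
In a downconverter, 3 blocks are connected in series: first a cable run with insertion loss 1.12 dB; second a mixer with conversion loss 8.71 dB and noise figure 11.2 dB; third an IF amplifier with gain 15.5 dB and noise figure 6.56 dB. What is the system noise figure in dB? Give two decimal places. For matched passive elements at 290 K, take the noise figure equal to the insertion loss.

17.08 dB

Convert to linear (a loss of L dB is a gain of −L dB): F_i = 10^(NF_i/10), G_i = 10^(G_i,dB/10)
  Stage 1: F_1 = 10^(1.12/10) = 1.294, G_1 = 10^(−1.12/10) = 0.7727
  Stage 2: F_2 = 10^(11.2/10) = 13.18, G_2 = 10^(−8.71/10) = 0.1346
  Stage 3: F_3 = 10^(6.56/10) = 4.529, G_3 = 10^(15.5/10) = 35.48
Friis cascade:
  F = 1.294 + (13.18 − 1)/0.7727 + (4.529 − 1)/0.1040 = 51.00
NF = 10 log₁₀(51.00) = 17.08 dB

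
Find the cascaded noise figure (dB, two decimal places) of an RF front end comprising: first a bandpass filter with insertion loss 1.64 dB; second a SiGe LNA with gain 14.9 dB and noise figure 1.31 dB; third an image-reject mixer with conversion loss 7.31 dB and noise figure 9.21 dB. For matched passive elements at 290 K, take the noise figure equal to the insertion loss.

Convert to linear (a loss of L dB is a gain of −L dB): F_i = 10^(NF_i/10), G_i = 10^(G_i,dB/10)
  Stage 1: F_1 = 10^(1.64/10) = 1.459, G_1 = 10^(−1.64/10) = 0.6855
  Stage 2: F_2 = 10^(1.31/10) = 1.352, G_2 = 10^(14.9/10) = 30.90
  Stage 3: F_3 = 10^(9.21/10) = 8.337, G_3 = 10^(−7.31/10) = 0.1858
Friis cascade:
  F = 1.459 + (1.352 − 1)/0.6855 + (8.337 − 1)/21.18 = 2.319
NF = 10 log₁₀(2.319) = 3.65 dB

3.65 dB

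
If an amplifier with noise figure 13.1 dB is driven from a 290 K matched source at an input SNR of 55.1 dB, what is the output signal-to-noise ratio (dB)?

By definition F = SNR_in/SNR_out, so in dB: SNR_out = SNR_in − NF
SNR_out = 55.1 − 13.1 = 42.0 dB

42.0 dB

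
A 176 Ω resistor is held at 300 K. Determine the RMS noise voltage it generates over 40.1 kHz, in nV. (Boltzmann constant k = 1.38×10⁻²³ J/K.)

V_n = √(4kTRB)
4kTRB = 4 × 1.38×10⁻²³ × 300 × 1.76×10² × 4.01×10⁴ = 1.17×10⁻¹³ V²
V_n = √(1.17×10⁻¹³) = 3.42×10⁻⁷ V = 342 nV

342 nV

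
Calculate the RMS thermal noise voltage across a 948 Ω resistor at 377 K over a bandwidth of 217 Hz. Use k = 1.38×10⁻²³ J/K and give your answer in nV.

V_n = √(4kTRB)
4kTRB = 4 × 1.38×10⁻²³ × 377 × 9.48×10² × 2.17×10² = 4.28×10⁻¹⁵ V²
V_n = √(4.28×10⁻¹⁵) = 6.54×10⁻⁸ V = 65.4 nV

65.4 nV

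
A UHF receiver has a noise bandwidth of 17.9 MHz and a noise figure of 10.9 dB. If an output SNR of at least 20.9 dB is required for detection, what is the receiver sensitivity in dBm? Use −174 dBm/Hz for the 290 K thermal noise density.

Sensitivity = −174 + 10 log₁₀(B) + NF + SNR_min
= −174 + 72.53 + 10.9 + 20.9
= −69.67 dBm → −69.7 dBm

−69.7 dBm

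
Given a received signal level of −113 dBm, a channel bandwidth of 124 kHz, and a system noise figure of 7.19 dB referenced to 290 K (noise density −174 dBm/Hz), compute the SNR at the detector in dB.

2.9 dB

Noise floor: N = −174 + 10 log₁₀(B) + NF
10 log₁₀(1.24×10⁵) = 50.93 dB
N = −174 + 50.93 + 7.19 = −115.88 dBm
SNR = P_sig − N = −113 − (−115.88) = 2.88 dB → 2.9 dB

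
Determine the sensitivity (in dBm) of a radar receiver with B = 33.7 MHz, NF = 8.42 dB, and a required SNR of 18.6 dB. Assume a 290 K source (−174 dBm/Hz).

−71.7 dBm

Sensitivity = −174 + 10 log₁₀(B) + NF + SNR_min
= −174 + 75.28 + 8.42 + 18.6
= −71.70 dBm → −71.7 dBm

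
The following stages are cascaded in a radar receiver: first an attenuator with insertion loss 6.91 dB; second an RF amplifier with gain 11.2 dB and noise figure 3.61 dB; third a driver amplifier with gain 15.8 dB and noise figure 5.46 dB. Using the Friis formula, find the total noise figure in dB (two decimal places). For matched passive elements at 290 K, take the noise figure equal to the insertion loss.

10.87 dB

Convert to linear (a loss of L dB is a gain of −L dB): F_i = 10^(NF_i/10), G_i = 10^(G_i,dB/10)
  Stage 1: F_1 = 10^(6.91/10) = 4.909, G_1 = 10^(−6.91/10) = 0.2037
  Stage 2: F_2 = 10^(3.61/10) = 2.296, G_2 = 10^(11.2/10) = 13.18
  Stage 3: F_3 = 10^(5.46/10) = 3.516, G_3 = 10^(15.8/10) = 38.02
Friis cascade:
  F = 4.909 + (2.296 − 1)/0.2037 + (3.516 − 1)/2.685 = 12.21
NF = 10 log₁₀(12.21) = 10.87 dB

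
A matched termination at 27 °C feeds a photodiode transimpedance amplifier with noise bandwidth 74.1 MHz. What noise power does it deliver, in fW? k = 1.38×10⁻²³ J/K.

307 fW

T = 27 °C + 273.15 = 300.15 K
P_n = kTB = 1.38×10⁻²³ × 300.15 × 7.41×10⁷ = 3.07×10⁻¹³ W = 307 fW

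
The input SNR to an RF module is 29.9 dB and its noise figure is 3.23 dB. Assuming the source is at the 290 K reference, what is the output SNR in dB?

By definition F = SNR_in/SNR_out, so in dB: SNR_out = SNR_in − NF
SNR_out = 29.9 − 3.23 = 26.67 dB

26.67 dB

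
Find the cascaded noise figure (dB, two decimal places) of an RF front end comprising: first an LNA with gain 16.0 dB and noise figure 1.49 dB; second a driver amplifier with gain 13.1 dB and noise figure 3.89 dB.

Convert to linear (a loss of L dB is a gain of −L dB): F_i = 10^(NF_i/10), G_i = 10^(G_i,dB/10)
  Stage 1: F_1 = 10^(1.49/10) = 1.409, G_1 = 10^(16.0/10) = 39.81
  Stage 2: F_2 = 10^(3.89/10) = 2.449, G_2 = 10^(13.1/10) = 20.42
Friis cascade:
  F = 1.409 + (2.449 − 1)/39.81 = 1.446
NF = 10 log₁₀(1.446) = 1.60 dB

1.60 dB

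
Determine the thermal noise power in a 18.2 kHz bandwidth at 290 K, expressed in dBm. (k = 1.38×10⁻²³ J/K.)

P_n = kTB = 1.38×10⁻²³ × 290 × 1.82×10⁴ = 7.28×10⁻¹⁷ W
In dBm: 10 log₁₀(7.28×10⁻¹⁷ / 10⁻³) = −131.4 dBm

−131.4 dBm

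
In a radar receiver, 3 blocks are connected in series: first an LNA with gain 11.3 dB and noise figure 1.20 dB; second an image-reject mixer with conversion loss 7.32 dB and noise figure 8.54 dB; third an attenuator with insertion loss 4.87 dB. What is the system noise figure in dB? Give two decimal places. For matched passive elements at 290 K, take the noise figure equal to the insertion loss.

Convert to linear (a loss of L dB is a gain of −L dB): F_i = 10^(NF_i/10), G_i = 10^(G_i,dB/10)
  Stage 1: F_1 = 10^(1.20/10) = 1.318, G_1 = 10^(11.3/10) = 13.49
  Stage 2: F_2 = 10^(8.54/10) = 7.145, G_2 = 10^(−7.32/10) = 0.1854
  Stage 3: F_3 = 10^(4.87/10) = 3.069, G_3 = 10^(−4.87/10) = 0.3258
Friis cascade:
  F = 1.318 + (7.145 − 1)/13.49 + (3.069 − 1)/2.500 = 2.601
NF = 10 log₁₀(2.601) = 4.15 dB

4.15 dB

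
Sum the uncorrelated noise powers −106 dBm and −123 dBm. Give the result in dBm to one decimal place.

Convert to linear, add, convert back:
P₁ = 2.51×10⁻¹⁴ W, P₂ = 5.01×10⁻¹⁶ W
P_tot = 2.56×10⁻¹⁴ W → 10 log₁₀(P_tot / 10⁻³) = −105.9 dBm

−105.9 dBm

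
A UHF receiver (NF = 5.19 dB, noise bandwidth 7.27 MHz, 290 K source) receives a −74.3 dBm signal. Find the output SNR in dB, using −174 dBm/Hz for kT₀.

25.9 dB

Noise floor: N = −174 + 10 log₁₀(B) + NF
10 log₁₀(7.27×10⁶) = 68.62 dB
N = −174 + 68.62 + 5.19 = −100.19 dBm
SNR = P_sig − N = −74.3 − (−100.19) = 25.89 dB → 25.9 dB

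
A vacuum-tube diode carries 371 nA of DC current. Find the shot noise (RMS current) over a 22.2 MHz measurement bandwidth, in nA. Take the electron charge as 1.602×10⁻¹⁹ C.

1.62 nA

I_n = √(2qI·B)
2qI·B = 2 × 1.602×10⁻¹⁹ × 3.71×10⁻⁷ × 2.22×10⁷ = 2.64×10⁻¹⁸ A²
I_n = √(2.64×10⁻¹⁸) = 1.62×10⁻⁹ A = 1.62 nA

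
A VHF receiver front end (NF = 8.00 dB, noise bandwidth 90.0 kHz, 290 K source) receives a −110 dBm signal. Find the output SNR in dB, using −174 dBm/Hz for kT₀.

6.5 dB

Noise floor: N = −174 + 10 log₁₀(B) + NF
10 log₁₀(9.00×10⁴) = 49.54 dB
N = −174 + 49.54 + 8.00 = −116.46 dBm
SNR = P_sig − N = −110 − (−116.46) = 6.46 dB → 6.5 dB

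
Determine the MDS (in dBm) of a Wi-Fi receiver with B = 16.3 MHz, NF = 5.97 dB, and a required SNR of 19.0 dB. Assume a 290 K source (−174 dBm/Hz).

Sensitivity = −174 + 10 log₁₀(B) + NF + SNR_min
= −174 + 72.12 + 5.97 + 19.0
= −76.91 dBm → −76.9 dBm

−76.9 dBm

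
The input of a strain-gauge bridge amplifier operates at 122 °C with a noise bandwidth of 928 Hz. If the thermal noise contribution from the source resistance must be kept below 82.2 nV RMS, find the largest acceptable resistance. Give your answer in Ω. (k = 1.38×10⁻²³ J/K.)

334 Ω

T = 122 °C + 273.15 = 395.15 K
Johnson–Nyquist: V_n = √(4kTRB) ⇒ R = V_n² / (4kTB)
4kTB = 4 × 1.38×10⁻²³ × 395.15 × 9.28×10² = 2.02×10⁻¹⁷
R = (8.22×10⁻⁸)² / 2.02×10⁻¹⁷ = 3.34×10² Ω = 334 Ω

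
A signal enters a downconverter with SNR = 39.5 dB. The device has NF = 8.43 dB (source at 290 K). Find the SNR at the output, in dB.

By definition F = SNR_in/SNR_out, so in dB: SNR_out = SNR_in − NF
SNR_out = 39.5 − 8.43 = 31.07 dB

31.07 dB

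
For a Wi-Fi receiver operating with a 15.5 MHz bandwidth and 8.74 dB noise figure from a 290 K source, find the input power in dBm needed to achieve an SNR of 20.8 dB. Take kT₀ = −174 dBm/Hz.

−72.6 dBm

Sensitivity = −174 + 10 log₁₀(B) + NF + SNR_min
= −174 + 71.9 + 8.74 + 20.8
= −72.56 dBm → −72.6 dBm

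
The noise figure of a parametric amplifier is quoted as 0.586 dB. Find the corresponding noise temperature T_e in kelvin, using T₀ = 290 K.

F = 10^(0.586/10) = 1.14446
T_e = (F − 1)·T₀ = (1.14446 − 1) × 290 = 41.9 K

41.9 K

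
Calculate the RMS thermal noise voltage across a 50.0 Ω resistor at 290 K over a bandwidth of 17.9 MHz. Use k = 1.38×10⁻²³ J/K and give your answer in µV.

V_n = √(4kTRB)
4kTRB = 4 × 1.38×10⁻²³ × 290 × 5.00×10¹ × 1.79×10⁷ = 1.43×10⁻¹¹ V²
V_n = √(1.43×10⁻¹¹) = 3.79×10⁻⁶ V = 3.79 µV

3.79 µV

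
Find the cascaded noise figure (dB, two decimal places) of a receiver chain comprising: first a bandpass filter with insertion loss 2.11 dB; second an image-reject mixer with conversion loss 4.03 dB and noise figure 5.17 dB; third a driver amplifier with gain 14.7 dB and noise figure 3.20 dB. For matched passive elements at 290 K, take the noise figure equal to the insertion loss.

Convert to linear (a loss of L dB is a gain of −L dB): F_i = 10^(NF_i/10), G_i = 10^(G_i,dB/10)
  Stage 1: F_1 = 10^(2.11/10) = 1.626, G_1 = 10^(−2.11/10) = 0.6152
  Stage 2: F_2 = 10^(5.17/10) = 3.289, G_2 = 10^(−4.03/10) = 0.3954
  Stage 3: F_3 = 10^(3.20/10) = 2.089, G_3 = 10^(14.7/10) = 29.51
Friis cascade:
  F = 1.626 + (3.289 − 1)/0.6152 + (2.089 − 1)/0.2432 = 9.824
NF = 10 log₁₀(9.824) = 9.92 dB

9.92 dB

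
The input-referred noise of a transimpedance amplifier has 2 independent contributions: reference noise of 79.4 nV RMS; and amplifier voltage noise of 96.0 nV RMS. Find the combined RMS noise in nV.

Uncorrelated sources add in power (mean-square): V_tot = √(ΣV_i²)
V_tot = √[(7.94×10⁻⁸)² + (9.60×10⁻⁸)²] = 1.25×10⁻⁷ V = 125 nV

125 nV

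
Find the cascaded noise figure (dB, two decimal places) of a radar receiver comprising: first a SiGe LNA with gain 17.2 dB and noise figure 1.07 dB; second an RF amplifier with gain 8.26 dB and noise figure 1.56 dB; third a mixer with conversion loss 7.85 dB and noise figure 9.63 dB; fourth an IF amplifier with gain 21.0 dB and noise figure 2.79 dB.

Convert to linear (a loss of L dB is a gain of −L dB): F_i = 10^(NF_i/10), G_i = 10^(G_i,dB/10)
  Stage 1: F_1 = 10^(1.07/10) = 1.279, G_1 = 10^(17.2/10) = 52.48
  Stage 2: F_2 = 10^(1.56/10) = 1.432, G_2 = 10^(8.26/10) = 6.699
  Stage 3: F_3 = 10^(9.63/10) = 9.183, G_3 = 10^(−7.85/10) = 0.1641
  Stage 4: F_4 = 10^(2.79/10) = 1.901, G_4 = 10^(21.0/10) = 125.9
Friis cascade:
  F = 1.279 + (1.432 − 1)/52.48 + (9.183 − 1)/351.6 + (1.901 − 1)/57.68 = 1.327
NF = 10 log₁₀(1.327) = 1.23 dB

1.23 dB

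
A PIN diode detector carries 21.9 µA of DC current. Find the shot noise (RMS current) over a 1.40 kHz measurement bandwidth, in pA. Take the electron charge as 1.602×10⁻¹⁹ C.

99.1 pA

I_n = √(2qI·B)
2qI·B = 2 × 1.602×10⁻¹⁹ × 2.19×10⁻⁵ × 1.40×10³ = 9.82×10⁻²¹ A²
I_n = √(9.82×10⁻²¹) = 9.91×10⁻¹¹ A = 99.1 pA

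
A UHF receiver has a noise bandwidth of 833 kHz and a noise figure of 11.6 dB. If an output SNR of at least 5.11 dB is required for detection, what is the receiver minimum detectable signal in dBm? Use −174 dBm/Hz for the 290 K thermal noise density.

Sensitivity = −174 + 10 log₁₀(B) + NF + SNR_min
= −174 + 59.21 + 11.6 + 5.11
= −98.08 dBm → −98.1 dBm

−98.1 dBm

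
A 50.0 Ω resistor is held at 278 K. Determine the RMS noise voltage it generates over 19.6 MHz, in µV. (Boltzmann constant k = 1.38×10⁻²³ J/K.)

V_n = √(4kTRB)
4kTRB = 4 × 1.38×10⁻²³ × 278 × 5.00×10¹ × 1.96×10⁷ = 1.50×10⁻¹¹ V²
V_n = √(1.50×10⁻¹¹) = 3.88×10⁻⁶ V = 3.88 µV

3.88 µV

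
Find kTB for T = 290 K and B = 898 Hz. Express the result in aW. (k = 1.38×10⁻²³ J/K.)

P_n = kTB = 1.38×10⁻²³ × 290 × 8.98×10² = 3.59×10⁻¹⁸ W = 3.59 aW

3.59 aW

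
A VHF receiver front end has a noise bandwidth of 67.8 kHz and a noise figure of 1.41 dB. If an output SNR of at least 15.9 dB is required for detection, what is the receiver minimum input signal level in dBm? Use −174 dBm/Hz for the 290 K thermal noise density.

−108.4 dBm

Sensitivity = −174 + 10 log₁₀(B) + NF + SNR_min
= −174 + 48.31 + 1.41 + 15.9
= −108.38 dBm → −108.4 dBm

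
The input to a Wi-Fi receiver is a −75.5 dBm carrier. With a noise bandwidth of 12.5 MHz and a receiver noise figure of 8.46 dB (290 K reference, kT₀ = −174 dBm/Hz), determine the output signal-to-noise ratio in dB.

Noise floor: N = −174 + 10 log₁₀(B) + NF
10 log₁₀(1.25×10⁷) = 70.97 dB
N = −174 + 70.97 + 8.46 = −94.57 dBm
SNR = P_sig − N = −75.5 − (−94.57) = 19.07 dB → 19.1 dB

19.1 dB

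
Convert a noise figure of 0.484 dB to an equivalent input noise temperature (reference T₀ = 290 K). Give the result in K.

F = 10^(0.484/10) = 1.11789
T_e = (F − 1)·T₀ = (1.11789 − 1) × 290 = 34.2 K

34.2 K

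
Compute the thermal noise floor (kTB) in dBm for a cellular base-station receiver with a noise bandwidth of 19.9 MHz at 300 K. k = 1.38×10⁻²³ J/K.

−100.8 dBm

P_n = kTB = 1.38×10⁻²³ × 300 × 1.99×10⁷ = 8.24×10⁻¹⁴ W
In dBm: 10 log₁₀(8.24×10⁻¹⁴ / 10⁻³) = −100.8 dBm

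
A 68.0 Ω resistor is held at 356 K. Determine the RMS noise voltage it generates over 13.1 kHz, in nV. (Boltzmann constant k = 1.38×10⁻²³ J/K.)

132 nV

V_n = √(4kTRB)
4kTRB = 4 × 1.38×10⁻²³ × 356 × 6.80×10¹ × 1.31×10⁴ = 1.75×10⁻¹⁴ V²
V_n = √(1.75×10⁻¹⁴) = 1.32×10⁻⁷ V = 132 nV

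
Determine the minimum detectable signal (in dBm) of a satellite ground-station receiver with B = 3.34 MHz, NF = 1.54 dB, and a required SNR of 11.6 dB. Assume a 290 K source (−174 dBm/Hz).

Sensitivity = −174 + 10 log₁₀(B) + NF + SNR_min
= −174 + 65.24 + 1.54 + 11.6
= −95.62 dBm → −95.6 dBm

−95.6 dBm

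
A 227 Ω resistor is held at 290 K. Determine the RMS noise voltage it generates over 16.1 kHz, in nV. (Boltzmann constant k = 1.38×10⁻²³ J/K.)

V_n = √(4kTRB)
4kTRB = 4 × 1.38×10⁻²³ × 290 × 2.27×10² × 1.61×10⁴ = 5.85×10⁻¹⁴ V²
V_n = √(5.85×10⁻¹⁴) = 2.42×10⁻⁷ V = 242 nV

242 nV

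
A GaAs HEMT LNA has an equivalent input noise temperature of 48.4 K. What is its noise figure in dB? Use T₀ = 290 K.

0.670 dB

F = 1 + T_e/T₀ = 1 + 48.4/290 = 1.1669
NF = 10 log₁₀(1.1669) = 0.670 dB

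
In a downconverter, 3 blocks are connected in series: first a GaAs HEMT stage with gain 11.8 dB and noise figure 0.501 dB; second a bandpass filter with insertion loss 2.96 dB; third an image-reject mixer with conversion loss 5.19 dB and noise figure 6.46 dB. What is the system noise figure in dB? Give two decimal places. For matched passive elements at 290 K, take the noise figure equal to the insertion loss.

2.13 dB

Convert to linear (a loss of L dB is a gain of −L dB): F_i = 10^(NF_i/10), G_i = 10^(G_i,dB/10)
  Stage 1: F_1 = 10^(0.501/10) = 1.122, G_1 = 10^(11.8/10) = 15.14
  Stage 2: F_2 = 10^(2.96/10) = 1.977, G_2 = 10^(−2.96/10) = 0.5058
  Stage 3: F_3 = 10^(6.46/10) = 4.426, G_3 = 10^(−5.19/10) = 0.3027
Friis cascade:
  F = 1.122 + (1.977 − 1)/15.14 + (4.426 − 1)/7.656 = 1.634
NF = 10 log₁₀(1.634) = 2.13 dB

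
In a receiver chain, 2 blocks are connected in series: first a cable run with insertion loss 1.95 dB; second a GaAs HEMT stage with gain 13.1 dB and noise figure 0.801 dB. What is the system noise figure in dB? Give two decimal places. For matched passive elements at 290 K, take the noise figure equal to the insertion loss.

Convert to linear (a loss of L dB is a gain of −L dB): F_i = 10^(NF_i/10), G_i = 10^(G_i,dB/10)
  Stage 1: F_1 = 10^(1.95/10) = 1.567, G_1 = 10^(−1.95/10) = 0.6383
  Stage 2: F_2 = 10^(0.801/10) = 1.203, G_2 = 10^(13.1/10) = 20.42
Friis cascade:
  F = 1.567 + (1.203 − 1)/0.6383 = 1.884
NF = 10 log₁₀(1.884) = 2.75 dB

2.75 dB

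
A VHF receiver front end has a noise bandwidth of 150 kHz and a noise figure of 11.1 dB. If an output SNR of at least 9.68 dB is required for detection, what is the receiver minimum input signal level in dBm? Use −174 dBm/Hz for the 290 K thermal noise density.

Sensitivity = −174 + 10 log₁₀(B) + NF + SNR_min
= −174 + 51.76 + 11.1 + 9.68
= −101.46 dBm → −101.5 dBm

−101.5 dBm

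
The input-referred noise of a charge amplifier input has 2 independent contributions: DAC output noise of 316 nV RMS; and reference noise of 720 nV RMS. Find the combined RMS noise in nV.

Uncorrelated sources add in power (mean-square): V_tot = √(ΣV_i²)
V_tot = √[(3.16×10⁻⁷)² + (7.20×10⁻⁷)²] = 7.86×10⁻⁷ V = 786 nV

786 nV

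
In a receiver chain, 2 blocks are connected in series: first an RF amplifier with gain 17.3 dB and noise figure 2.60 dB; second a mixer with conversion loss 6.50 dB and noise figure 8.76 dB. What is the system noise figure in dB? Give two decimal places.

Convert to linear (a loss of L dB is a gain of −L dB): F_i = 10^(NF_i/10), G_i = 10^(G_i,dB/10)
  Stage 1: F_1 = 10^(2.60/10) = 1.820, G_1 = 10^(17.3/10) = 53.70
  Stage 2: F_2 = 10^(8.76/10) = 7.516, G_2 = 10^(−6.50/10) = 0.2239
Friis cascade:
  F = 1.820 + (7.516 − 1)/53.70 = 1.941
NF = 10 log₁₀(1.941) = 2.88 dB

2.88 dB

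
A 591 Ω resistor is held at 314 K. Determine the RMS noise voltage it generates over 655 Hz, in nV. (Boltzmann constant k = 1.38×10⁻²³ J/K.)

V_n = √(4kTRB)
4kTRB = 4 × 1.38×10⁻²³ × 314 × 5.91×10² × 6.55×10² = 6.71×10⁻¹⁵ V²
V_n = √(6.71×10⁻¹⁵) = 8.19×10⁻⁸ V = 81.9 nV

81.9 nV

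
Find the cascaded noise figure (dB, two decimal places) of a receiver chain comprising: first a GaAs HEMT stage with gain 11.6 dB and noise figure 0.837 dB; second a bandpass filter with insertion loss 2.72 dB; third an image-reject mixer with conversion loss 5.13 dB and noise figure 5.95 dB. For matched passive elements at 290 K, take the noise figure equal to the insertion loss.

Convert to linear (a loss of L dB is a gain of −L dB): F_i = 10^(NF_i/10), G_i = 10^(G_i,dB/10)
  Stage 1: F_1 = 10^(0.837/10) = 1.213, G_1 = 10^(11.6/10) = 14.45
  Stage 2: F_2 = 10^(2.72/10) = 1.871, G_2 = 10^(−2.72/10) = 0.5346
  Stage 3: F_3 = 10^(5.95/10) = 3.936, G_3 = 10^(−5.13/10) = 0.3069
Friis cascade:
  F = 1.213 + (1.871 − 1)/14.45 + (3.936 − 1)/7.727 = 1.653
NF = 10 log₁₀(1.653) = 2.18 dB

2.18 dB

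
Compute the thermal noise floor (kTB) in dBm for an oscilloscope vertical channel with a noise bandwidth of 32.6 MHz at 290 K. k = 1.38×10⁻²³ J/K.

P_n = kTB = 1.38×10⁻²³ × 290 × 3.26×10⁷ = 1.30×10⁻¹³ W
In dBm: 10 log₁₀(1.30×10⁻¹³ / 10⁻³) = −98.8 dBm

−98.8 dBm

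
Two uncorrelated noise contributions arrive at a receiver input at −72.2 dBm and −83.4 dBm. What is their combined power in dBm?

Convert to linear, add, convert back:
P₁ = 6.03×10⁻¹¹ W, P₂ = 4.57×10⁻¹² W
P_tot = 6.48×10⁻¹¹ W → 10 log₁₀(P_tot / 10⁻³) = −71.9 dBm

−71.9 dBm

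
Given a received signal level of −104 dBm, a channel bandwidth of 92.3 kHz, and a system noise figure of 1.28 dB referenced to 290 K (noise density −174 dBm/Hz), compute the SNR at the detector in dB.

19.1 dB

Noise floor: N = −174 + 10 log₁₀(B) + NF
10 log₁₀(9.23×10⁴) = 49.65 dB
N = −174 + 49.65 + 1.28 = −123.07 dBm
SNR = P_sig − N = −104 − (−123.07) = 19.07 dB → 19.1 dB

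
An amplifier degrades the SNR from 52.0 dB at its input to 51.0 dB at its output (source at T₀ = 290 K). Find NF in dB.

NF (dB) = SNR_in(dB) − SNR_out(dB) when the source is at T₀
NF = 52.0 − 51.0 = 1.0 dB

1.0 dB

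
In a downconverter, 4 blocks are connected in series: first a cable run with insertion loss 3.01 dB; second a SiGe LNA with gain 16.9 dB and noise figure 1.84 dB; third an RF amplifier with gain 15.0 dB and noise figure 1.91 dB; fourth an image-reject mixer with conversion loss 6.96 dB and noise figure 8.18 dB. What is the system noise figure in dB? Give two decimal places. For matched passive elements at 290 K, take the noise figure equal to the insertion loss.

Convert to linear (a loss of L dB is a gain of −L dB): F_i = 10^(NF_i/10), G_i = 10^(G_i,dB/10)
  Stage 1: F_1 = 10^(3.01/10) = 2.000, G_1 = 10^(−3.01/10) = 0.5000
  Stage 2: F_2 = 10^(1.84/10) = 1.528, G_2 = 10^(16.9/10) = 48.98
  Stage 3: F_3 = 10^(1.91/10) = 1.552, G_3 = 10^(15.0/10) = 31.62
  Stage 4: F_4 = 10^(8.18/10) = 6.577, G_4 = 10^(−6.96/10) = 0.2014
Friis cascade:
  F = 2.000 + (1.528 − 1)/0.5000 + (1.552 − 1)/24.49 + (6.577 − 1)/774.5 = 3.085
NF = 10 log₁₀(3.085) = 4.89 dB

4.89 dB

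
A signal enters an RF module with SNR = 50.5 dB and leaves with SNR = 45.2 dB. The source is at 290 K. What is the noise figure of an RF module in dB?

NF (dB) = SNR_in(dB) − SNR_out(dB) when the source is at T₀
NF = 50.5 − 45.2 = 5.3 dB

5.3 dB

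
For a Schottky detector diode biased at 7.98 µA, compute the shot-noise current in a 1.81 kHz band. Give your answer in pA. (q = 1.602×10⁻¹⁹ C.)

68.0 pA

I_n = √(2qI·B)
2qI·B = 2 × 1.602×10⁻¹⁹ × 7.98×10⁻⁶ × 1.81×10³ = 4.63×10⁻²¹ A²
I_n = √(4.63×10⁻²¹) = 6.80×10⁻¹¹ A = 68.0 pA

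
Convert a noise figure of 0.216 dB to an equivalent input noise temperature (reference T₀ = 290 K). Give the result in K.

F = 10^(0.216/10) = 1.05099
T_e = (F − 1)·T₀ = (1.05099 − 1) × 290 = 14.8 K

14.8 K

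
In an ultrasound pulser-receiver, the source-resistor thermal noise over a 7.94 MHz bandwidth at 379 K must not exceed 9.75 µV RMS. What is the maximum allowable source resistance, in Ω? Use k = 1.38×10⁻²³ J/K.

Johnson–Nyquist: V_n = √(4kTRB) ⇒ R = V_n² / (4kTB)
4kTB = 4 × 1.38×10⁻²³ × 379 × 7.94×10⁶ = 1.66×10⁻¹³
R = (9.75×10⁻⁶)² / 1.66×10⁻¹³ = 5.72×10² Ω = 572 Ω

572 Ω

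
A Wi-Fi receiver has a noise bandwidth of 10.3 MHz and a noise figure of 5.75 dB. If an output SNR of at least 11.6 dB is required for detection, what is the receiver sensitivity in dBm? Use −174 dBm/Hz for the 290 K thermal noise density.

Sensitivity = −174 + 10 log₁₀(B) + NF + SNR_min
= −174 + 70.13 + 5.75 + 11.6
= −86.52 dBm → −86.5 dBm

−86.5 dBm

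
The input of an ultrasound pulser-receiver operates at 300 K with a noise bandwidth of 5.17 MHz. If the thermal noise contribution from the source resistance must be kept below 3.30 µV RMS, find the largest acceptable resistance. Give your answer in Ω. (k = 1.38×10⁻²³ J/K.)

127 Ω

Johnson–Nyquist: V_n = √(4kTRB) ⇒ R = V_n² / (4kTB)
4kTB = 4 × 1.38×10⁻²³ × 300 × 5.17×10⁶ = 8.56×10⁻¹⁴
R = (3.30×10⁻⁶)² / 8.56×10⁻¹⁴ = 1.27×10² Ω = 127 Ω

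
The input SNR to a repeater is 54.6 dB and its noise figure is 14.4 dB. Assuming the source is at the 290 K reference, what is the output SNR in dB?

By definition F = SNR_in/SNR_out, so in dB: SNR_out = SNR_in − NF
SNR_out = 54.6 − 14.4 = 40.2 dB

40.2 dB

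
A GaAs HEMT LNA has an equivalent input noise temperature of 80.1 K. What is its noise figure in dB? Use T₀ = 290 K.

1.06 dB

F = 1 + T_e/T₀ = 1 + 80.1/290 = 1.27621
NF = 10 log₁₀(1.27621) = 1.06 dB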